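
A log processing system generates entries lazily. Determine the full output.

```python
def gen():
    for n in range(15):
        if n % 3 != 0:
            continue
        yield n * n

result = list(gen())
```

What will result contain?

Step 1: Only yield n**2 when n is divisible by 3:
  n=0: 0 % 3 == 0, yield 0**2 = 0
  n=3: 3 % 3 == 0, yield 3**2 = 9
  n=6: 6 % 3 == 0, yield 6**2 = 36
  n=9: 9 % 3 == 0, yield 9**2 = 81
  n=12: 12 % 3 == 0, yield 12**2 = 144
Therefore result = [0, 9, 36, 81, 144].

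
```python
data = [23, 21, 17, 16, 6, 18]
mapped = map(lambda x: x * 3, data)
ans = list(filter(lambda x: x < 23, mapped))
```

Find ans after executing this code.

Step 1: Map x * 3:
  23 -> 69
  21 -> 63
  17 -> 51
  16 -> 48
  6 -> 18
  18 -> 54
Step 2: Filter for < 23:
  69: removed
  63: removed
  51: removed
  48: removed
  18: kept
  54: removed
Therefore ans = [18].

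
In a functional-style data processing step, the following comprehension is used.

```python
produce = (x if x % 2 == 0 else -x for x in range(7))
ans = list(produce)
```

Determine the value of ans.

Step 1: For each x in range(7), yield x if even, else -x:
  x=0: even, yield 0
  x=1: odd, yield -1
  x=2: even, yield 2
  x=3: odd, yield -3
  x=4: even, yield 4
  x=5: odd, yield -5
  x=6: even, yield 6
Therefore ans = [0, -1, 2, -3, 4, -5, 6].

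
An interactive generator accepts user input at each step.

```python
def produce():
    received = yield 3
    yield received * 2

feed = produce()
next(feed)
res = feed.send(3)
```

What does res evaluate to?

Step 1: next(feed) advances to first yield, producing 3.
Step 2: send(3) resumes, received = 3.
Step 3: yield received * 2 = 3 * 2 = 6.
Therefore res = 6.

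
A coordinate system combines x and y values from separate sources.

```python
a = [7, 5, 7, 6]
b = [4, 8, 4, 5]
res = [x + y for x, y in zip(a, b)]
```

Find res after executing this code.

Step 1: Add corresponding elements:
  7 + 4 = 11
  5 + 8 = 13
  7 + 4 = 11
  6 + 5 = 11
Therefore res = [11, 13, 11, 11].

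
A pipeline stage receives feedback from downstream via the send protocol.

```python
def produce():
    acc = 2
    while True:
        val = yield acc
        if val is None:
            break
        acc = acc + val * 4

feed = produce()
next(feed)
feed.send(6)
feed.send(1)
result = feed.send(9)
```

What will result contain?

Step 1: next() -> yield acc=2.
Step 2: send(6) -> val=6, acc = 2 + 6*4 = 26, yield 26.
Step 3: send(1) -> val=1, acc = 26 + 1*4 = 30, yield 30.
Step 4: send(9) -> val=9, acc = 30 + 9*4 = 66, yield 66.
Therefore result = 66.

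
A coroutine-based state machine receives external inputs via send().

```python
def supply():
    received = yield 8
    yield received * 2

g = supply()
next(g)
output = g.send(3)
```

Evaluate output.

Step 1: next(g) advances to first yield, producing 8.
Step 2: send(3) resumes, received = 3.
Step 3: yield received * 2 = 3 * 2 = 6.
Therefore output = 6.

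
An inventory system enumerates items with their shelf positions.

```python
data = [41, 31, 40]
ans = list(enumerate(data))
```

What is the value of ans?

Step 1: enumerate pairs each element with its index:
  (0, 41)
  (1, 31)
  (2, 40)
Therefore ans = [(0, 41), (1, 31), (2, 40)].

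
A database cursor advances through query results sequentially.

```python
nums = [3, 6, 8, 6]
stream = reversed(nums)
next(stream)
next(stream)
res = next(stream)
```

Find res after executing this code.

Step 1: reversed([3, 6, 8, 6]) gives iterator: [6, 8, 6, 3].
Step 2: First next() = 6, second next() = 8.
Step 3: Third next() = 6.
Therefore res = 6.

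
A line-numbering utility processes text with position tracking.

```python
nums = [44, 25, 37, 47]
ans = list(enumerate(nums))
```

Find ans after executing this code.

Step 1: enumerate pairs each element with its index:
  (0, 44)
  (1, 25)
  (2, 37)
  (3, 47)
Therefore ans = [(0, 44), (1, 25), (2, 37), (3, 47)].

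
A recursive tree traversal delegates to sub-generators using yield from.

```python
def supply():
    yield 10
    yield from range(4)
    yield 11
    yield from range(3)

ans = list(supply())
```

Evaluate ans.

Step 1: Trace yields in order:
  yield 10
  yield 0
  yield 1
  yield 2
  yield 3
  yield 11
  yield 0
  yield 1
  yield 2
Therefore ans = [10, 0, 1, 2, 3, 11, 0, 1, 2].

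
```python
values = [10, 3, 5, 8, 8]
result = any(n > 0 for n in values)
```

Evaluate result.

Step 1: Check n > 0 for each element in [10, 3, 5, 8, 8]:
  10 > 0: True
  3 > 0: True
  5 > 0: True
  8 > 0: True
  8 > 0: True
Step 2: any() returns True.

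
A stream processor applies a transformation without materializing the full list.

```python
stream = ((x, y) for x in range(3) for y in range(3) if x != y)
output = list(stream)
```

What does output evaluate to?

Step 1: Nested generator over range(3) x range(3) where x != y:
  (0, 0): excluded (x == y)
  (0, 1): included
  (0, 2): included
  (1, 0): included
  (1, 1): excluded (x == y)
  (1, 2): included
  (2, 0): included
  (2, 1): included
  (2, 2): excluded (x == y)
Therefore output = [(0, 1), (0, 2), (1, 0), (1, 2), (2, 0), (2, 1)].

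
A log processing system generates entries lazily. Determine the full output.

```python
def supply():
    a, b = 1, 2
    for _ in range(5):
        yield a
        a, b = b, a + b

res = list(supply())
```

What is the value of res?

Step 1: Fibonacci-like sequence starting with a=1, b=2:
  Iteration 1: yield a=1, then a,b = 2,3
  Iteration 2: yield a=2, then a,b = 3,5
  Iteration 3: yield a=3, then a,b = 5,8
  Iteration 4: yield a=5, then a,b = 8,13
  Iteration 5: yield a=8, then a,b = 13,21
Therefore res = [1, 2, 3, 5, 8].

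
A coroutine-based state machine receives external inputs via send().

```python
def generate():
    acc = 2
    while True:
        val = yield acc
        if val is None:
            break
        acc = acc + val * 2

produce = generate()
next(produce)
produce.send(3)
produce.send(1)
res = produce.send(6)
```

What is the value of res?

Step 1: next() -> yield acc=2.
Step 2: send(3) -> val=3, acc = 2 + 3*2 = 8, yield 8.
Step 3: send(1) -> val=1, acc = 8 + 1*2 = 10, yield 10.
Step 4: send(6) -> val=6, acc = 10 + 6*2 = 22, yield 22.
Therefore res = 22.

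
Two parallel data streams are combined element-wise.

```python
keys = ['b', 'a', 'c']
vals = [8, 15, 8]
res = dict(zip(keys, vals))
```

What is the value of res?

Step 1: zip pairs keys with values:
  'b' -> 8
  'a' -> 15
  'c' -> 8
Therefore res = {'b': 8, 'a': 15, 'c': 8}.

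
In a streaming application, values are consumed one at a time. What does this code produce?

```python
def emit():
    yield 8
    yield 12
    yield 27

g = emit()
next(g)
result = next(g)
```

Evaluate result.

Step 1: emit() creates a generator.
Step 2: next(g) yields 8 (consumed and discarded).
Step 3: next(g) yields 12, assigned to result.
Therefore result = 12.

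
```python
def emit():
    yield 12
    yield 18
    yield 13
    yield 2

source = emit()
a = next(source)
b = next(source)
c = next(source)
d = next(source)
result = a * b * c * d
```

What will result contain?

Step 1: Create generator and consume all values:
  a = next(source) = 12
  b = next(source) = 18
  c = next(source) = 13
  d = next(source) = 2
Step 2: result = 12 * 18 * 13 * 2 = 5616.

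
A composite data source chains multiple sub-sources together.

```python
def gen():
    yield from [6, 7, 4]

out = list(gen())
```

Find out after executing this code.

Step 1: yield from delegates to the iterable, yielding each element.
Step 2: Collected values: [6, 7, 4].
Therefore out = [6, 7, 4].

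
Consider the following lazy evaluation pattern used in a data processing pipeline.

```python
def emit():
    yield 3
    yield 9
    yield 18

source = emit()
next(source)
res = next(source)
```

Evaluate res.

Step 1: emit() creates a generator.
Step 2: next(source) yields 3 (consumed and discarded).
Step 3: next(source) yields 9, assigned to res.
Therefore res = 9.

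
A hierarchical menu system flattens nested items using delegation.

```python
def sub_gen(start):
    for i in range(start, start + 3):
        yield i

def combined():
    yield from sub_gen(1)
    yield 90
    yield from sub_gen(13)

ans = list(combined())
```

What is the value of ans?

Step 1: combined() delegates to sub_gen(1):
  yield 1
  yield 2
  yield 3
Step 2: yield 90
Step 3: Delegates to sub_gen(13):
  yield 13
  yield 14
  yield 15
Therefore ans = [1, 2, 3, 90, 13, 14, 15].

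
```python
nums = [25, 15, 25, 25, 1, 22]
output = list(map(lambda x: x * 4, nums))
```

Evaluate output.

Step 1: Apply lambda x: x * 4 to each element:
  25 -> 100
  15 -> 60
  25 -> 100
  25 -> 100
  1 -> 4
  22 -> 88
Therefore output = [100, 60, 100, 100, 4, 88].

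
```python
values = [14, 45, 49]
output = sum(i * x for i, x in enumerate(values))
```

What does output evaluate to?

Step 1: Compute i * x for each (i, x) in enumerate([14, 45, 49]):
  i=0, x=14: 0*14 = 0
  i=1, x=45: 1*45 = 45
  i=2, x=49: 2*49 = 98
Step 2: sum = 0 + 45 + 98 = 143.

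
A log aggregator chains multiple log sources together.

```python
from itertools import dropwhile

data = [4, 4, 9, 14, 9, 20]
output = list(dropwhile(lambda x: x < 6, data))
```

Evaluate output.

Step 1: dropwhile drops elements while < 6:
  4 < 6: dropped
  4 < 6: dropped
  9: kept (dropping stopped)
Step 2: Remaining elements kept regardless of condition.
Therefore output = [9, 14, 9, 20].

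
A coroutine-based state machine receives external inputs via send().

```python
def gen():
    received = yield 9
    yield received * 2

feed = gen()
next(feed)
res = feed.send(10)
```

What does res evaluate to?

Step 1: next(feed) advances to first yield, producing 9.
Step 2: send(10) resumes, received = 10.
Step 3: yield received * 2 = 10 * 2 = 20.
Therefore res = 20.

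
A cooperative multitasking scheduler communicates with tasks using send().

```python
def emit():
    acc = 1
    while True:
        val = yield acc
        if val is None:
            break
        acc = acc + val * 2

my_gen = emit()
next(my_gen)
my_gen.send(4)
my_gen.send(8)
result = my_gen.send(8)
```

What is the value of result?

Step 1: next() -> yield acc=1.
Step 2: send(4) -> val=4, acc = 1 + 4*2 = 9, yield 9.
Step 3: send(8) -> val=8, acc = 9 + 8*2 = 25, yield 25.
Step 4: send(8) -> val=8, acc = 25 + 8*2 = 41, yield 41.
Therefore result = 41.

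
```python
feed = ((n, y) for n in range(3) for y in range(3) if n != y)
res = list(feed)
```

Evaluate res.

Step 1: Nested generator over range(3) x range(3) where n != y:
  (0, 0): excluded (n == y)
  (0, 1): included
  (0, 2): included
  (1, 0): included
  (1, 1): excluded (n == y)
  (1, 2): included
  (2, 0): included
  (2, 1): included
  (2, 2): excluded (n == y)
Therefore res = [(0, 1), (0, 2), (1, 0), (1, 2), (2, 0), (2, 1)].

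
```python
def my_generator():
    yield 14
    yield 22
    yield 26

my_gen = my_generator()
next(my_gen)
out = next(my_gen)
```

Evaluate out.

Step 1: my_generator() creates a generator.
Step 2: next(my_gen) yields 14 (consumed and discarded).
Step 3: next(my_gen) yields 22, assigned to out.
Therefore out = 22.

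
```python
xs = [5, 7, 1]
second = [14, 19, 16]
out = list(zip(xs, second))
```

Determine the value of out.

Step 1: zip pairs elements at same index:
  Index 0: (5, 14)
  Index 1: (7, 19)
  Index 2: (1, 16)
Therefore out = [(5, 14), (7, 19), (1, 16)].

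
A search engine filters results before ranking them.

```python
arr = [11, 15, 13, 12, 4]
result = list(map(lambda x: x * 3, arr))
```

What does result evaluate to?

Step 1: Apply lambda x: x * 3 to each element:
  11 -> 33
  15 -> 45
  13 -> 39
  12 -> 36
  4 -> 12
Therefore result = [33, 45, 39, 36, 12].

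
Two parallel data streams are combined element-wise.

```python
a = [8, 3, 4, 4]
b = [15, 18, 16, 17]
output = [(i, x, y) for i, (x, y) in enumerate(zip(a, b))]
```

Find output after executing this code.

Step 1: enumerate(zip(a, b)) gives index with paired elements:
  i=0: (8, 15)
  i=1: (3, 18)
  i=2: (4, 16)
  i=3: (4, 17)
Therefore output = [(0, 8, 15), (1, 3, 18), (2, 4, 16), (3, 4, 17)].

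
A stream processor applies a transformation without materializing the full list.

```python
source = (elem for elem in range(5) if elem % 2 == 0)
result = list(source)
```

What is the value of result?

Step 1: Filter range(5) keeping only even values:
  elem=0: even, included
  elem=1: odd, excluded
  elem=2: even, included
  elem=3: odd, excluded
  elem=4: even, included
Therefore result = [0, 2, 4].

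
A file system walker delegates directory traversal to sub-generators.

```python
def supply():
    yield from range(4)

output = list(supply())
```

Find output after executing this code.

Step 1: yield from delegates to the iterable, yielding each element.
Step 2: Collected values: [0, 1, 2, 3].
Therefore output = [0, 1, 2, 3].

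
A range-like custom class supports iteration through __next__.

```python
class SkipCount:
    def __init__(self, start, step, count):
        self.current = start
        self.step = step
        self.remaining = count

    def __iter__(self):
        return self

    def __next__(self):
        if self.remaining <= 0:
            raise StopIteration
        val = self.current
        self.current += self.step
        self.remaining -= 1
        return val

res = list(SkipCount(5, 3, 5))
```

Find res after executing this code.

Step 1: SkipCount starts at 5, increments by 3, for 5 steps:
  Yield 5, then current += 3
  Yield 8, then current += 3
  Yield 11, then current += 3
  Yield 14, then current += 3
  Yield 17, then current += 3
Therefore res = [5, 8, 11, 14, 17].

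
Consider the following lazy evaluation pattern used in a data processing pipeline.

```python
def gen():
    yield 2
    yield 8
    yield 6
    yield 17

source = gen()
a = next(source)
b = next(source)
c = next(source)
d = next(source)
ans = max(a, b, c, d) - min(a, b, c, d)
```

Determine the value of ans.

Step 1: Create generator and consume all values:
  a = next(source) = 2
  b = next(source) = 8
  c = next(source) = 6
  d = next(source) = 17
Step 2: max = 17, min = 2, ans = 17 - 2 = 15.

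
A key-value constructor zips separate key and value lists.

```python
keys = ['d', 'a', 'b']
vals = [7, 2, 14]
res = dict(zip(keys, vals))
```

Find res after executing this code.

Step 1: zip pairs keys with values:
  'd' -> 7
  'a' -> 2
  'b' -> 14
Therefore res = {'d': 7, 'a': 2, 'b': 14}.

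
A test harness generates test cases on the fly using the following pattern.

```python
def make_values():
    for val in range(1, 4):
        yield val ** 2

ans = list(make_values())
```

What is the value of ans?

Step 1: For each val in range(1, 4), yield val**2:
  val=1: yield 1**2 = 1
  val=2: yield 2**2 = 4
  val=3: yield 3**2 = 9
Therefore ans = [1, 4, 9].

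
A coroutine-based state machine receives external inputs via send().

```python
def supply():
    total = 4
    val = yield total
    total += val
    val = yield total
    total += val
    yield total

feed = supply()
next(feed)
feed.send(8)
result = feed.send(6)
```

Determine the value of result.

Step 1: next() -> yield total=4.
Step 2: send(8) -> val=8, total = 4+8 = 12, yield 12.
Step 3: send(6) -> val=6, total = 12+6 = 18, yield 18.
Therefore result = 18.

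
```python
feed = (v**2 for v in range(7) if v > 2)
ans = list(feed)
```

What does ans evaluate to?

Step 1: For range(7), keep v > 2, then square:
  v=0: 0 <= 2, excluded
  v=1: 1 <= 2, excluded
  v=2: 2 <= 2, excluded
  v=3: 3 > 2, yield 3**2 = 9
  v=4: 4 > 2, yield 4**2 = 16
  v=5: 5 > 2, yield 5**2 = 25
  v=6: 6 > 2, yield 6**2 = 36
Therefore ans = [9, 16, 25, 36].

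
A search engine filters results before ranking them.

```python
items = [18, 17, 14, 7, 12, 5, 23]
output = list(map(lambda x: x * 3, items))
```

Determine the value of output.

Step 1: Apply lambda x: x * 3 to each element:
  18 -> 54
  17 -> 51
  14 -> 42
  7 -> 21
  12 -> 36
  5 -> 15
  23 -> 69
Therefore output = [54, 51, 42, 21, 36, 15, 69].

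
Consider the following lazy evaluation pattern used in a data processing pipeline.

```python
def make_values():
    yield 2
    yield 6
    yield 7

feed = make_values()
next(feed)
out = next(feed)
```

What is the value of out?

Step 1: make_values() creates a generator.
Step 2: next(feed) yields 2 (consumed and discarded).
Step 3: next(feed) yields 6, assigned to out.
Therefore out = 6.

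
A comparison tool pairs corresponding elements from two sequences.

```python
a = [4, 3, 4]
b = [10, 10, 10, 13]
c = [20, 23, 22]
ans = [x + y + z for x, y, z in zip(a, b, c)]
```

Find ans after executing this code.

Step 1: zip three lists (truncates to shortest, len=3):
  4 + 10 + 20 = 34
  3 + 10 + 23 = 36
  4 + 10 + 22 = 36
Therefore ans = [34, 36, 36].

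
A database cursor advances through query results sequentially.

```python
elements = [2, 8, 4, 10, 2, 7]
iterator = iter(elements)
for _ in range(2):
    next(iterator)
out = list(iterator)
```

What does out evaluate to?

Step 1: Create iterator over [2, 8, 4, 10, 2, 7].
Step 2: Advance 2 positions (consuming [2, 8]).
Step 3: list() collects remaining elements: [4, 10, 2, 7].
Therefore out = [4, 10, 2, 7].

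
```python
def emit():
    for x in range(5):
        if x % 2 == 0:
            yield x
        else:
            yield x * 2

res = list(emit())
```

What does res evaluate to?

Step 1: For each x in range(5), yield x if even, else x*2:
  x=0 (even): yield 0
  x=1 (odd): yield 1*2 = 2
  x=2 (even): yield 2
  x=3 (odd): yield 3*2 = 6
  x=4 (even): yield 4
Therefore res = [0, 2, 2, 6, 4].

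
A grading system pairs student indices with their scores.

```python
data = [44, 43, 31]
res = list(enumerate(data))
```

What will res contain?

Step 1: enumerate pairs each element with its index:
  (0, 44)
  (1, 43)
  (2, 31)
Therefore res = [(0, 44), (1, 43), (2, 31)].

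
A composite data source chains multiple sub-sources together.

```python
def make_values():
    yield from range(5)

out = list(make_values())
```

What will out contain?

Step 1: yield from delegates to the iterable, yielding each element.
Step 2: Collected values: [0, 1, 2, 3, 4].
Therefore out = [0, 1, 2, 3, 4].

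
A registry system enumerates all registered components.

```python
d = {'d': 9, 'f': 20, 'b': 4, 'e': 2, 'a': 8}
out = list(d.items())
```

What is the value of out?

Step 1: d.items() returns (key, value) pairs in insertion order.
Therefore out = [('d', 9), ('f', 20), ('b', 4), ('e', 2), ('a', 8)].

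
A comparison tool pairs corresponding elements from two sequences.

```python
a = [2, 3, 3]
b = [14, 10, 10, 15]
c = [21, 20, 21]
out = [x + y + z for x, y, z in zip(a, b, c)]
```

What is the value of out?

Step 1: zip three lists (truncates to shortest, len=3):
  2 + 14 + 21 = 37
  3 + 10 + 20 = 33
  3 + 10 + 21 = 34
Therefore out = [37, 33, 34].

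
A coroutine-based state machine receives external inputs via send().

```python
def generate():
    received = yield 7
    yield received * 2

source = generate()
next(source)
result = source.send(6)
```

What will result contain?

Step 1: next(source) advances to first yield, producing 7.
Step 2: send(6) resumes, received = 6.
Step 3: yield received * 2 = 6 * 2 = 12.
Therefore result = 12.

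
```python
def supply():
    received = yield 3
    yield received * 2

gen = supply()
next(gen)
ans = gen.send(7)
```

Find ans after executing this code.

Step 1: next(gen) advances to first yield, producing 3.
Step 2: send(7) resumes, received = 7.
Step 3: yield received * 2 = 7 * 2 = 14.
Therefore ans = 14.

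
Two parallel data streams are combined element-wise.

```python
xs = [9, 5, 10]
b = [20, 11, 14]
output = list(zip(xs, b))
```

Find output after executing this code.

Step 1: zip pairs elements at same index:
  Index 0: (9, 20)
  Index 1: (5, 11)
  Index 2: (10, 14)
Therefore output = [(9, 20), (5, 11), (10, 14)].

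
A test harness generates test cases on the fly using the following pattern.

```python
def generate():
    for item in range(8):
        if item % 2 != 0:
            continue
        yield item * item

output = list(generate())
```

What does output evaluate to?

Step 1: Only yield item**2 when item is divisible by 2:
  item=0: 0 % 2 == 0, yield 0**2 = 0
  item=2: 2 % 2 == 0, yield 2**2 = 4
  item=4: 4 % 2 == 0, yield 4**2 = 16
  item=6: 6 % 2 == 0, yield 6**2 = 36
Therefore output = [0, 4, 16, 36].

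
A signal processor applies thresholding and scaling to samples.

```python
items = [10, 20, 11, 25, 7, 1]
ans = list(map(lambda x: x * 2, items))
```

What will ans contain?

Step 1: Apply lambda x: x * 2 to each element:
  10 -> 20
  20 -> 40
  11 -> 22
  25 -> 50
  7 -> 14
  1 -> 2
Therefore ans = [20, 40, 22, 50, 14, 2].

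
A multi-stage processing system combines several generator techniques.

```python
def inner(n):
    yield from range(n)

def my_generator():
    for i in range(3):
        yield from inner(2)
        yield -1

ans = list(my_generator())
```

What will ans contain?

Step 1: For each i in range(3):
  i=0: yield from inner(2) -> [0, 1], then yield -1
  i=1: yield from inner(2) -> [0, 1], then yield -1
  i=2: yield from inner(2) -> [0, 1], then yield -1
Therefore ans = [0, 1, -1, 0, 1, -1, 0, 1, -1].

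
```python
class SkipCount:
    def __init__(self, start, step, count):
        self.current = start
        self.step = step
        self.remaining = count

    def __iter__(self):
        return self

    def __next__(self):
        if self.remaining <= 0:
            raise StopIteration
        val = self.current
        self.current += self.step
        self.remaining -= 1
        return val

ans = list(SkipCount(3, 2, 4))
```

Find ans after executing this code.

Step 1: SkipCount starts at 3, increments by 2, for 4 steps:
  Yield 3, then current += 2
  Yield 5, then current += 2
  Yield 7, then current += 2
  Yield 9, then current += 2
Therefore ans = [3, 5, 7, 9].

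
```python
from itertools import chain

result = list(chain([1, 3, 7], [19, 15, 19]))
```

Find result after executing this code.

Step 1: chain() concatenates iterables: [1, 3, 7] + [19, 15, 19].
Therefore result = [1, 3, 7, 19, 15, 19].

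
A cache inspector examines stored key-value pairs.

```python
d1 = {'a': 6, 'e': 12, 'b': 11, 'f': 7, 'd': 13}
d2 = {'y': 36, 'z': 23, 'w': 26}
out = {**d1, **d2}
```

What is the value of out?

Step 1: Merge d1 and d2 (d2 values override on key conflicts).
Step 2: d1 has keys ['a', 'e', 'b', 'f', 'd'], d2 has keys ['y', 'z', 'w'].
Therefore out = {'a': 6, 'e': 12, 'b': 11, 'f': 7, 'd': 13, 'y': 36, 'z': 23, 'w': 26}.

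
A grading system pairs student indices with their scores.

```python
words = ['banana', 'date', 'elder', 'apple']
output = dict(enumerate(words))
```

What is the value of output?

Step 1: enumerate pairs indices with words:
  0 -> 'banana'
  1 -> 'date'
  2 -> 'elder'
  3 -> 'apple'
Therefore output = {0: 'banana', 1: 'date', 2: 'elder', 3: 'apple'}.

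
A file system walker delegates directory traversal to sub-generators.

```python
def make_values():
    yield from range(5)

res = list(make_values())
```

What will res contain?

Step 1: yield from delegates to the iterable, yielding each element.
Step 2: Collected values: [0, 1, 2, 3, 4].
Therefore res = [0, 1, 2, 3, 4].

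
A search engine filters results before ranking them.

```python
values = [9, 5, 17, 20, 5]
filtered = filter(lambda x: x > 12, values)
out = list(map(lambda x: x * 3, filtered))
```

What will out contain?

Step 1: Filter values for elements > 12:
  9: removed
  5: removed
  17: kept
  20: kept
  5: removed
Step 2: Map x * 3 on filtered [17, 20]:
  17 -> 51
  20 -> 60
Therefore out = [51, 60].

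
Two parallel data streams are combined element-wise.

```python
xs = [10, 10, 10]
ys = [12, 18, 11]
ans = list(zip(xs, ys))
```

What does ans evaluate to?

Step 1: zip pairs elements at same index:
  Index 0: (10, 12)
  Index 1: (10, 18)
  Index 2: (10, 11)
Therefore ans = [(10, 12), (10, 18), (10, 11)].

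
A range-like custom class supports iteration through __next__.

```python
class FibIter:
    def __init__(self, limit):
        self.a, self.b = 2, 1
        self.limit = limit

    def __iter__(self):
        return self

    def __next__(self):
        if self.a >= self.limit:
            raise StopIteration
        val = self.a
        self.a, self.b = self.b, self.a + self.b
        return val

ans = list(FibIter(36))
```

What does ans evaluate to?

Step 1: Fibonacci-like sequence (a=2, b=1) until >= 36:
  Yield 2, then a,b = 1,3
  Yield 1, then a,b = 3,4
  Yield 3, then a,b = 4,7
  Yield 4, then a,b = 7,11
  Yield 7, then a,b = 11,18
  Yield 11, then a,b = 18,29
  Yield 18, then a,b = 29,47
  Yield 29, then a,b = 47,76
Step 2: 47 >= 36, stop.
Therefore ans = [2, 1, 3, 4, 7, 11, 18, 29].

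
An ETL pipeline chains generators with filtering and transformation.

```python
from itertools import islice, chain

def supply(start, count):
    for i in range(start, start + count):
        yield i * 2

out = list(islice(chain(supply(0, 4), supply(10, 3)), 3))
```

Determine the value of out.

Step 1: supply(0, 4) yields [0, 2, 4, 6].
Step 2: supply(10, 3) yields [20, 22, 24].
Step 3: chain concatenates: [0, 2, 4, 6, 20, 22, 24].
Step 4: islice takes first 3: [0, 2, 4].
Therefore out = [0, 2, 4].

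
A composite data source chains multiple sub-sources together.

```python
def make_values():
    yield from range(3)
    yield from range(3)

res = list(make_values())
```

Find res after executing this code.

Step 1: Trace yields in order:
  yield 0
  yield 1
  yield 2
  yield 0
  yield 1
  yield 2
Therefore res = [0, 1, 2, 0, 1, 2].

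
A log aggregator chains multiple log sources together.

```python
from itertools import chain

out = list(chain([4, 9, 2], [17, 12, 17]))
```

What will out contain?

Step 1: chain() concatenates iterables: [4, 9, 2] + [17, 12, 17].
Therefore out = [4, 9, 2, 17, 12, 17].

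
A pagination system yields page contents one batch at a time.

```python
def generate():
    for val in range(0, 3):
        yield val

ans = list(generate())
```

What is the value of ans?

Step 1: The generator yields each value from range(0, 3).
Step 2: list() consumes all yields: [0, 1, 2].
Therefore ans = [0, 1, 2].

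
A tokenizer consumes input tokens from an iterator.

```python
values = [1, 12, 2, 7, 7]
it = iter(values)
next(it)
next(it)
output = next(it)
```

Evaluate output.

Step 1: Create iterator over [1, 12, 2, 7, 7].
Step 2: next() consumes 1.
Step 3: next() consumes 12.
Step 4: next() returns 2.
Therefore output = 2.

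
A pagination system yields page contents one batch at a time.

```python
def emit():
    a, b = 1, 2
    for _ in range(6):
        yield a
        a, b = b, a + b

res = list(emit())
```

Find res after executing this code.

Step 1: Fibonacci-like sequence starting with a=1, b=2:
  Iteration 1: yield a=1, then a,b = 2,3
  Iteration 2: yield a=2, then a,b = 3,5
  Iteration 3: yield a=3, then a,b = 5,8
  Iteration 4: yield a=5, then a,b = 8,13
  Iteration 5: yield a=8, then a,b = 13,21
  Iteration 6: yield a=13, then a,b = 21,34
Therefore res = [1, 2, 3, 5, 8, 13].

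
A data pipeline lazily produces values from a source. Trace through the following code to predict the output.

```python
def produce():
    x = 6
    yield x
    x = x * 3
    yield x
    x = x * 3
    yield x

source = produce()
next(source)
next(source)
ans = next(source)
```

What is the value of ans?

Step 1: Trace through generator execution:
  Yield 1: x starts at 6, yield 6
  Yield 2: x = 6 * 3 = 18, yield 18
  Yield 3: x = 18 * 3 = 54, yield 54
Step 2: First next() gets 6, second next() gets the second value, third next() yields 54.
Therefore ans = 54.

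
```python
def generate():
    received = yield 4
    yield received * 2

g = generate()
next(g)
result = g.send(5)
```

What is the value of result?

Step 1: next(g) advances to first yield, producing 4.
Step 2: send(5) resumes, received = 5.
Step 3: yield received * 2 = 5 * 2 = 10.
Therefore result = 10.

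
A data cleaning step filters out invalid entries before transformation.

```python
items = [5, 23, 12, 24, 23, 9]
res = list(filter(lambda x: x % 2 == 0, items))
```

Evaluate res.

Step 1: Filter elements divisible by 2:
  5 % 2 = 1: removed
  23 % 2 = 1: removed
  12 % 2 = 0: kept
  24 % 2 = 0: kept
  23 % 2 = 1: removed
  9 % 2 = 1: removed
Therefore res = [12, 24].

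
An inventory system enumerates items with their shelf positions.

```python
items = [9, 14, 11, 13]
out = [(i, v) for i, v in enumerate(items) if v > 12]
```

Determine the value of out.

Step 1: Filter enumerate([9, 14, 11, 13]) keeping v > 12:
  (0, 9): 9 <= 12, excluded
  (1, 14): 14 > 12, included
  (2, 11): 11 <= 12, excluded
  (3, 13): 13 > 12, included
Therefore out = [(1, 14), (3, 13)].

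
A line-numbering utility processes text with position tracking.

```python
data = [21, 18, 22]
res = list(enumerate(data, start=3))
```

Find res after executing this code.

Step 1: enumerate with start=3:
  (3, 21)
  (4, 18)
  (5, 22)
Therefore res = [(3, 21), (4, 18), (5, 22)].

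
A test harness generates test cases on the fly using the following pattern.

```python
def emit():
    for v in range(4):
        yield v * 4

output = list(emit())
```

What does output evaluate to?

Step 1: For each v in range(4), yield v * 4:
  v=0: yield 0 * 4 = 0
  v=1: yield 1 * 4 = 4
  v=2: yield 2 * 4 = 8
  v=3: yield 3 * 4 = 12
Therefore output = [0, 4, 8, 12].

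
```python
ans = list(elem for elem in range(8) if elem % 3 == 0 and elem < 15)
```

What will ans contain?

Step 1: Filter range(8) where elem % 3 == 0 and elem < 15:
  elem=0: both conditions met, included
  elem=1: excluded (1 % 3 != 0)
  elem=2: excluded (2 % 3 != 0)
  elem=3: both conditions met, included
  elem=4: excluded (4 % 3 != 0)
  elem=5: excluded (5 % 3 != 0)
  elem=6: both conditions met, included
  elem=7: excluded (7 % 3 != 0)
Therefore ans = [0, 3, 6].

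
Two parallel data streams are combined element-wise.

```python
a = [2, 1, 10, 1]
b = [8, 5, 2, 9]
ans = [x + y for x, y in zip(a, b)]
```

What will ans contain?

Step 1: Add corresponding elements:
  2 + 8 = 10
  1 + 5 = 6
  10 + 2 = 12
  1 + 9 = 10
Therefore ans = [10, 6, 12, 10].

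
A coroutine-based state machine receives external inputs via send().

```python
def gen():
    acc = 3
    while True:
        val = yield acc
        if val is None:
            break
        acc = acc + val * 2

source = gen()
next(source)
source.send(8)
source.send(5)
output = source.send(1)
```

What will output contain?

Step 1: next() -> yield acc=3.
Step 2: send(8) -> val=8, acc = 3 + 8*2 = 19, yield 19.
Step 3: send(5) -> val=5, acc = 19 + 5*2 = 29, yield 29.
Step 4: send(1) -> val=1, acc = 29 + 1*2 = 31, yield 31.
Therefore output = 31.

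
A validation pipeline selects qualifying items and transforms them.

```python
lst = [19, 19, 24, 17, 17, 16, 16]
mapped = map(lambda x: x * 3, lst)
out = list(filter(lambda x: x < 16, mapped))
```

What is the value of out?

Step 1: Map x * 3:
  19 -> 57
  19 -> 57
  24 -> 72
  17 -> 51
  17 -> 51
  16 -> 48
  16 -> 48
Step 2: Filter for < 16:
  57: removed
  57: removed
  72: removed
  51: removed
  51: removed
  48: removed
  48: removed
Therefore out = [].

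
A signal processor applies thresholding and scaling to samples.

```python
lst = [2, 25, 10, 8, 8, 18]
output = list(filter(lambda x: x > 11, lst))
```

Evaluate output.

Step 1: Filter elements > 11:
  2: removed
  25: kept
  10: removed
  8: removed
  8: removed
  18: kept
Therefore output = [25, 18].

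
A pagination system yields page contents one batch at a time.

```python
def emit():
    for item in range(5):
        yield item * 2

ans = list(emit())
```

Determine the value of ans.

Step 1: For each item in range(5), yield item * 2:
  item=0: yield 0 * 2 = 0
  item=1: yield 1 * 2 = 2
  item=2: yield 2 * 2 = 4
  item=3: yield 3 * 2 = 6
  item=4: yield 4 * 2 = 8
Therefore ans = [0, 2, 4, 6, 8].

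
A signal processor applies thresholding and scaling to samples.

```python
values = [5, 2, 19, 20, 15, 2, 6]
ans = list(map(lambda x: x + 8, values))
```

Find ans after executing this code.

Step 1: Apply lambda x: x + 8 to each element:
  5 -> 13
  2 -> 10
  19 -> 27
  20 -> 28
  15 -> 23
  2 -> 10
  6 -> 14
Therefore ans = [13, 10, 27, 28, 23, 10, 14].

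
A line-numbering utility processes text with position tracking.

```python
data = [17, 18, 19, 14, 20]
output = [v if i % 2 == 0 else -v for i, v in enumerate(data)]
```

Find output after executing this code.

Step 1: For each (i, v), keep v if i is even, negate if odd:
  i=0 (even): keep 17
  i=1 (odd): negate to -18
  i=2 (even): keep 19
  i=3 (odd): negate to -14
  i=4 (even): keep 20
Therefore output = [17, -18, 19, -14, 20].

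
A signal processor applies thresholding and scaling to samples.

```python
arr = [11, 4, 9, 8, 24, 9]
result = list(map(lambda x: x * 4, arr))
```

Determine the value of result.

Step 1: Apply lambda x: x * 4 to each element:
  11 -> 44
  4 -> 16
  9 -> 36
  8 -> 32
  24 -> 96
  9 -> 36
Therefore result = [44, 16, 36, 32, 96, 36].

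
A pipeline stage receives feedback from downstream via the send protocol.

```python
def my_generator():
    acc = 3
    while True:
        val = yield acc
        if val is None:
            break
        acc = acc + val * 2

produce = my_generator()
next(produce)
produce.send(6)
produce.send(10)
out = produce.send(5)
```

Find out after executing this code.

Step 1: next() -> yield acc=3.
Step 2: send(6) -> val=6, acc = 3 + 6*2 = 15, yield 15.
Step 3: send(10) -> val=10, acc = 15 + 10*2 = 35, yield 35.
Step 4: send(5) -> val=5, acc = 35 + 5*2 = 45, yield 45.
Therefore out = 45.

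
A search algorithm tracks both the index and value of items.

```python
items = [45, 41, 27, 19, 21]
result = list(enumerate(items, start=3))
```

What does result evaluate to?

Step 1: enumerate with start=3:
  (3, 45)
  (4, 41)
  (5, 27)
  (6, 19)
  (7, 21)
Therefore result = [(3, 45), (4, 41), (5, 27), (6, 19), (7, 21)].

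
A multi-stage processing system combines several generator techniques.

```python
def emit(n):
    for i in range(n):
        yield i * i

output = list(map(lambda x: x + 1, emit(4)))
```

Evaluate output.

Step 1: emit(4) yields squares: [0, 1, 4, 9].
Step 2: map adds 1 to each: [1, 2, 5, 10].
Therefore output = [1, 2, 5, 10].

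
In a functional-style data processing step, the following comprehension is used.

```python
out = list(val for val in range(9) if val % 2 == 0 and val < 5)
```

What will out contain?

Step 1: Filter range(9) where val % 2 == 0 and val < 5:
  val=0: both conditions met, included
  val=1: excluded (1 % 2 != 0)
  val=2: both conditions met, included
  val=3: excluded (3 % 2 != 0)
  val=4: both conditions met, included
  val=5: excluded (5 % 2 != 0, 5 >= 5)
  val=6: excluded (6 >= 5)
  val=7: excluded (7 % 2 != 0, 7 >= 5)
  val=8: excluded (8 >= 5)
Therefore out = [0, 2, 4].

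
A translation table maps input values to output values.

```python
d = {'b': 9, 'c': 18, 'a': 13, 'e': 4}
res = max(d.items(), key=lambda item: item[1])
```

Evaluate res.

Step 1: Find item with maximum value:
  ('b', 9)
  ('c', 18)
  ('a', 13)
  ('e', 4)
Step 2: Maximum value is 18 at key 'c'.
Therefore res = ('c', 18).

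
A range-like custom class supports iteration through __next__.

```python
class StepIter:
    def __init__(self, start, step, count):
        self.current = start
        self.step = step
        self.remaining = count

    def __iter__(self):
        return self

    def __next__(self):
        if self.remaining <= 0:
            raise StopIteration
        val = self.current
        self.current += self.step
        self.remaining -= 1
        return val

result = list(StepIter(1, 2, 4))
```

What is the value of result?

Step 1: StepIter starts at 1, increments by 2, for 4 steps:
  Yield 1, then current += 2
  Yield 3, then current += 2
  Yield 5, then current += 2
  Yield 7, then current += 2
Therefore result = [1, 3, 5, 7].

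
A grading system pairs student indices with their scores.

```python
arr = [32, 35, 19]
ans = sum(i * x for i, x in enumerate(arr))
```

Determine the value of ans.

Step 1: Compute i * x for each (i, x) in enumerate([32, 35, 19]):
  i=0, x=32: 0*32 = 0
  i=1, x=35: 1*35 = 35
  i=2, x=19: 2*19 = 38
Step 2: sum = 0 + 35 + 38 = 73.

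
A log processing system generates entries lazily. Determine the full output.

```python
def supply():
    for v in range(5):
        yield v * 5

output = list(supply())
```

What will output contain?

Step 1: For each v in range(5), yield v * 5:
  v=0: yield 0 * 5 = 0
  v=1: yield 1 * 5 = 5
  v=2: yield 2 * 5 = 10
  v=3: yield 3 * 5 = 15
  v=4: yield 4 * 5 = 20
Therefore output = [0, 5, 10, 15, 20].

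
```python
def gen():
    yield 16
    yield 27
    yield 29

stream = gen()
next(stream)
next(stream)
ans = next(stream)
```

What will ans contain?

Step 1: gen() creates a generator.
Step 2: next(stream) yields 16 (consumed and discarded).
Step 3: next(stream) yields 27 (consumed and discarded).
Step 4: next(stream) yields 29, assigned to ans.
Therefore ans = 29.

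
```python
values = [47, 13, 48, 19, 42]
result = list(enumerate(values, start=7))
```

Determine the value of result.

Step 1: enumerate with start=7:
  (7, 47)
  (8, 13)
  (9, 48)
  (10, 19)
  (11, 42)
Therefore result = [(7, 47), (8, 13), (9, 48), (10, 19), (11, 42)].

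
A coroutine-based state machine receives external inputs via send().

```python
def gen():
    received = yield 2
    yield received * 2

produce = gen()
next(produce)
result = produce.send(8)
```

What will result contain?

Step 1: next(produce) advances to first yield, producing 2.
Step 2: send(8) resumes, received = 8.
Step 3: yield received * 2 = 8 * 2 = 16.
Therefore result = 16.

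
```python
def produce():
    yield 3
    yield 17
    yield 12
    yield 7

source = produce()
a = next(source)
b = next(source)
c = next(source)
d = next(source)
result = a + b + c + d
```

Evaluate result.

Step 1: Create generator and consume all values:
  a = next(source) = 3
  b = next(source) = 17
  c = next(source) = 12
  d = next(source) = 7
Step 2: result = 3 + 17 + 12 + 7 = 39.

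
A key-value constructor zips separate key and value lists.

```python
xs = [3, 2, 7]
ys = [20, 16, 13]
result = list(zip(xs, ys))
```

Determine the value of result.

Step 1: zip pairs elements at same index:
  Index 0: (3, 20)
  Index 1: (2, 16)
  Index 2: (7, 13)
Therefore result = [(3, 20), (2, 16), (7, 13)].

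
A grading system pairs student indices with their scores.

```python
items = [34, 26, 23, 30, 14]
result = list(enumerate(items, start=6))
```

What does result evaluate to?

Step 1: enumerate with start=6:
  (6, 34)
  (7, 26)
  (8, 23)
  (9, 30)
  (10, 14)
Therefore result = [(6, 34), (7, 26), (8, 23), (9, 30), (10, 14)].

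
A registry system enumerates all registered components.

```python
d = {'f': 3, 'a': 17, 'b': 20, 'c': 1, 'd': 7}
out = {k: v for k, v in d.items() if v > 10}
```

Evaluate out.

Step 1: Filter items where value > 10:
  'f': 3 <= 10: removed
  'a': 17 > 10: kept
  'b': 20 > 10: kept
  'c': 1 <= 10: removed
  'd': 7 <= 10: removed
Therefore out = {'a': 17, 'b': 20}.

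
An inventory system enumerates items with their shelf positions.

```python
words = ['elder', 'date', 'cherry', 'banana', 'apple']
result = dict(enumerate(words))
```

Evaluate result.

Step 1: enumerate pairs indices with words:
  0 -> 'elder'
  1 -> 'date'
  2 -> 'cherry'
  3 -> 'banana'
  4 -> 'apple'
Therefore result = {0: 'elder', 1: 'date', 2: 'cherry', 3: 'banana', 4: 'apple'}.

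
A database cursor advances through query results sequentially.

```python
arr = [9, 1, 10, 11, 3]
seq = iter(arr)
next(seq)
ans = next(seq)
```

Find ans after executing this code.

Step 1: Create iterator over [9, 1, 10, 11, 3].
Step 2: next() consumes 9.
Step 3: next() returns 1.
Therefore ans = 1.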